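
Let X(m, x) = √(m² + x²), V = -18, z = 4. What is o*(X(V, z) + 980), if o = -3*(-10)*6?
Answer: 176400 + 360*√85 ≈ 1.7972e+5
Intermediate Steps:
o = 180 (o = 30*6 = 180)
o*(X(V, z) + 980) = 180*(√((-18)² + 4²) + 980) = 180*(√(324 + 16) + 980) = 180*(√340 + 980) = 180*(2*√85 + 980) = 180*(980 + 2*√85) = 176400 + 360*√85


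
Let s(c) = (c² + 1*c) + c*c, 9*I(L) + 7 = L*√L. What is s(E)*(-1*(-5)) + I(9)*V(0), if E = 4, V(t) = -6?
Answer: 500/3 ≈ 166.67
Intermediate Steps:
I(L) = -7/9 + L^(3/2)/9 (I(L) = -7/9 + (L*√L)/9 = -7/9 + L^(3/2)/9)
s(c) = c + 2*c² (s(c) = (c² + c) + c² = (c + c²) + c² = c + 2*c²)
s(E)*(-1*(-5)) + I(9)*V(0) = (4*(1 + 2*4))*(-1*(-5)) + (-7/9 + 9^(3/2)/9)*(-6) = (4*(1 + 8))*5 + (-7/9 + (⅑)*27)*(-6) = (4*9)*5 + (-7/9 + 3)*(-6) = 36*5 + (20/9)*(-6) = 180 - 40/3 = 500/3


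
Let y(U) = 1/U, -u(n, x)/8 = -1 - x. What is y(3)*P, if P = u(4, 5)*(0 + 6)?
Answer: 96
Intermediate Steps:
u(n, x) = 8 + 8*x (u(n, x) = -8*(-1 - x) = 8 + 8*x)
y(U) = 1/U
P = 288 (P = (8 + 8*5)*(0 + 6) = (8 + 40)*6 = 48*6 = 288)
y(3)*P = 288/3 = (⅓)*288 = 96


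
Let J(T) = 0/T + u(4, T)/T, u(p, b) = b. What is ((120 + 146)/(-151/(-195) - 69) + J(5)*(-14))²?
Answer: 14175997969/44249104 ≈ 320.37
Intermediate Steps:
J(T) = 1 (J(T) = 0/T + T/T = 0 + 1 = 1)
((120 + 146)/(-151/(-195) - 69) + J(5)*(-14))² = ((120 + 146)/(-151/(-195) - 69) + 1*(-14))² = (266/(-151*(-1/195) - 69) - 14)² = (266/(151/195 - 69) - 14)² = (266/(-13304/195) - 14)² = (266*(-195/13304) - 14)² = (-25935/6652 - 14)² = (-119063/6652)² = 14175997969/44249104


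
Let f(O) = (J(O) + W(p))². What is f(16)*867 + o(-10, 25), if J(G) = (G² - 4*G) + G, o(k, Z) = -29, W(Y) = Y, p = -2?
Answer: 36791983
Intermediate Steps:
J(G) = G² - 3*G
f(O) = (-2 + O*(-3 + O))² (f(O) = (O*(-3 + O) - 2)² = (-2 + O*(-3 + O))²)
f(16)*867 + o(-10, 25) = (-2 + 16*(-3 + 16))²*867 - 29 = (-2 + 16*13)²*867 - 29 = (-2 + 208)²*867 - 29 = 206²*867 - 29 = 42436*867 - 29 = 36792012 - 29 = 36791983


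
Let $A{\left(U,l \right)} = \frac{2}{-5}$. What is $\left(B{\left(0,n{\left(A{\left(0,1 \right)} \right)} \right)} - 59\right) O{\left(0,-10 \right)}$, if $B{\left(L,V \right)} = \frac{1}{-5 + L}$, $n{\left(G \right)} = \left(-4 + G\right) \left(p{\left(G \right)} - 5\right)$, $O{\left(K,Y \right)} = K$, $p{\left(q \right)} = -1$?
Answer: $0$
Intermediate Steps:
$A{\left(U,l \right)} = - \frac{2}{5}$ ($A{\left(U,l \right)} = 2 \left(- \frac{1}{5}\right) = - \frac{2}{5}$)
$n{\left(G \right)} = 24 - 6 G$ ($n{\left(G \right)} = \left(-4 + G\right) \left(-1 - 5\right) = \left(-4 + G\right) \left(-6\right) = 24 - 6 G$)
$\left(B{\left(0,n{\left(A{\left(0,1 \right)} \right)} \right)} - 59\right) O{\left(0,-10 \right)} = \left(\frac{1}{-5 + 0} - 59\right) 0 = \left(\frac{1}{-5} - 59\right) 0 = \left(- \frac{1}{5} - 59\right) 0 = \left(- \frac{296}{5}\right) 0 = 0$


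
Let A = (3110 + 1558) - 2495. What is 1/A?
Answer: 1/2173 ≈ 0.00046019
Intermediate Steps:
A = 2173 (A = 4668 - 2495 = 2173)
1/A = 1/2173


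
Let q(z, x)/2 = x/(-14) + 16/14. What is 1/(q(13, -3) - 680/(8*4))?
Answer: -28/519 ≈ -0.053950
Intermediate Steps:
q(z, x) = 16/7 - x/7 (q(z, x) = 2*(x/(-14) + 16/14) = 2*(x*(-1/14) + 16*(1/14)) = 2*(-x/14 + 8/7) = 2*(8/7 - x/14) = 16/7 - x/7)
1/(q(13, -3) - 680/(8*4)) = 1/((16/7 - ⅐*(-3)) - 680/(8*4)) = 1/((16/7 + 3/7) - 680/32) = 1/(19/7 - 680*1/32) = 1/(19/7 - 85/4) = 1/(-519/28) = -28/519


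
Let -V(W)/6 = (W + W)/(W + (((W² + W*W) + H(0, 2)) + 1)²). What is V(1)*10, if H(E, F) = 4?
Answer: -12/5 ≈ -2.4000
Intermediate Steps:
V(W) = -12*W/(W + (5 + 2*W²)²) (V(W) = -6*(W + W)/(W + (((W² + W*W) + 4) + 1)²) = -6*2*W/(W + (((W² + W²) + 4) + 1)²) = -6*2*W/(W + ((2*W² + 4) + 1)²) = -6*2*W/(W + ((4 + 2*W²) + 1)²) = -6*2*W/(W + (5 + 2*W²)²) = -12*W/(W + (5 + 2*W²)²))
V(1)*10 = -12*1/(1 + (5 + 2*1²)²)*10 = -12*1/(1 + (5 + 2*1)²)*10 = -12*1/(1 + (5 + 2)²)*10 = -12*1/(1 + 7²)*10 = -12*1/(1 + 49)*10 = -12*1/50*10 = -12*1*1/50*10 = -6/25*10 = -12/5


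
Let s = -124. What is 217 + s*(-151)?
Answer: 18941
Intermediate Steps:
217 + s*(-151) = 217 - 124*(-151) = 217 + 18724 = 18941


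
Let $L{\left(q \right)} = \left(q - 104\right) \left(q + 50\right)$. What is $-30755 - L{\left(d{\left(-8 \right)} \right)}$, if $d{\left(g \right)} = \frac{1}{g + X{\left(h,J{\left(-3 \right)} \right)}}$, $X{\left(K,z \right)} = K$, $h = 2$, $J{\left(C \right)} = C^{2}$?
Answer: $- \frac{920305}{36} \approx -25564.0$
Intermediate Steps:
$d{\left(g \right)} = \frac{1}{2 + g}$ ($d{\left(g \right)} = \frac{1}{g + 2} = \frac{1}{2 + g}$)
$L{\left(q \right)} = \left(-104 + q\right) \left(50 + q\right)$
$-30755 - L{\left(d{\left(-8 \right)} \right)} = -30755 - \left(-5200 + \left(\frac{1}{2 - 8}\right)^{2} - \frac{54}{2 - 8}\right) = -30755 - \left(-5200 + \left(\frac{1}{-6}\right)^{2} - \frac{54}{-6}\right) = -30755 - \left(-5200 + \left(- \frac{1}{6}\right)^{2} - -9\right) = -30755 - \left(-5200 + \frac{1}{36} + 9\right) = -30755 - - \frac{186875}{36} = -30755 + \frac{186875}{36} = - \frac{920305}{36}$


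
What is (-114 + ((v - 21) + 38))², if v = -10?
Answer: 11449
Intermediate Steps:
(-114 + ((v - 21) + 38))² = (-114 + ((-10 - 21) + 38))² = (-114 + (-31 + 38))² = (-114 + 7)² = (-107)² = 11449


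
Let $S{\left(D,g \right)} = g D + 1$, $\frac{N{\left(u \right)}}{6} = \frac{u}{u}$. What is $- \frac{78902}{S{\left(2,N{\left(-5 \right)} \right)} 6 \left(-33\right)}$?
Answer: $\frac{39451}{1287} \approx 30.653$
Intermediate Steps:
$N{\left(u \right)} = 6$ ($N{\left(u \right)} = 6 \frac{u}{u} = 6 \cdot 1 = 6$)
$S{\left(D,g \right)} = 1 + D g$ ($S{\left(D,g \right)} = D g + 1 = 1 + D g$)
$- \frac{78902}{S{\left(2,N{\left(-5 \right)} \right)} 6 \left(-33\right)} = - \frac{78902}{\left(1 + 2 \cdot 6\right) 6 \left(-33\right)} = - \frac{78902}{\left(1 + 12\right) 6 \left(-33\right)} = - \frac{78902}{13 \cdot 6 \left(-33\right)} = - \frac{78902}{78 \left(-33\right)} = - \frac{78902}{-2574} = \left(-78902\right) \left(- \frac{1}{2574}\right) = \frac{39451}{1287}$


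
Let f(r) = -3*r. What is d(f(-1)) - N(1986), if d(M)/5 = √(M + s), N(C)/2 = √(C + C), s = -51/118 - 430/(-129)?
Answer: -4*√993 + 5*√739506/354 ≈ -113.90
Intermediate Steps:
s = 1027/354 (s = -51*1/118 - 430*(-1/129) = -51/118 + 10/3 = 1027/354 ≈ 2.9011)
N(C) = 2*√2*√C (N(C) = 2*√(C + C) = 2*√(2*C) = 2*(√2*√C) = 2*√2*√C)
d(M) = 5*√(1027/354 + M) (d(M) = 5*√(M + 1027/354) = 5*√(1027/354 + M))
d(f(-1)) - N(1986) = 5*√(363558 + 125316*(-3*(-1)))/354 - 2*√2*√1986 = 5*√(363558 + 125316*3)/354 - 4*√993 = 5*√(363558 + 375948)/354 - 4*√993 = 5*√739506/354 - 4*√993 = -4*√993 + 5*√739506/354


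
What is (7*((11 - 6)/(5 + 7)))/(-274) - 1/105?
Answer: -2321/115080 ≈ -0.020169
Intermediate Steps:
(7*((11 - 6)/(5 + 7)))/(-274) - 1/105 = (7*(5/12))*(-1/274) - 1*1/105 = (7*(5*(1/12)))*(-1/274) - 1/105 = (7*(5/12))*(-1/274) - 1/105 = (35/12)*(-1/274) - 1/105 = -35/3288 - 1/105 = -2321/115080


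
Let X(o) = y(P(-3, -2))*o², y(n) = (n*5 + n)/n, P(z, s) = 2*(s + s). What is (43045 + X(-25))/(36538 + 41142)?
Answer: 9359/15536 ≈ 0.60241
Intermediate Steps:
P(z, s) = 4*s (P(z, s) = 2*(2*s) = 4*s)
y(n) = 6 (y(n) = (5*n + n)/n = (6*n)/n = 6)
X(o) = 6*o²
(43045 + X(-25))/(36538 + 41142) = (43045 + 6*(-25)²)/(36538 + 41142) = (43045 + 6*625)/77680 = (43045 + 3750)*(1/77680) = 46795*(1/77680) = 9359/15536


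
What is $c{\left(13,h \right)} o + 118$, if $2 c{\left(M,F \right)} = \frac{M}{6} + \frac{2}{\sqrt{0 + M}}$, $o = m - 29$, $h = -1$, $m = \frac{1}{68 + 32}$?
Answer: $\frac{103913}{1200} - \frac{223 \sqrt{13}}{100} \approx 78.554$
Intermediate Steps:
$m = \frac{1}{100} \approx 0.01$
$o = - \frac{2899}{100}$ ($o = \frac{1}{100} - 29 = - \frac{2899}{100} \approx -28.99$)
$c{\left(M,F \right)} = \frac{1}{\sqrt{M}} + \frac{M}{12}$ ($c{\left(M,F \right)} = \frac{\frac{M}{6} + \frac{2}{\sqrt{0 + M}}}{2} = \frac{M \frac{1}{6} + \frac{2}{\sqrt{M}}}{2} = \frac{\frac{M}{6} + \frac{2}{\sqrt{M}}}{2} = \frac{\frac{2}{\sqrt{M}} + \frac{M}{6}}{2} = \frac{1}{\sqrt{M}} + \frac{M}{12}$)
$c{\left(13,h \right)} o + 118 = \left(\frac{1}{\sqrt{13}} + \frac{1}{12} \cdot 13\right) \left(- \frac{2899}{100}\right) + 118 = \left(\frac{\sqrt{13}}{13} + \frac{13}{12}\right) \left(- \frac{2899}{100}\right) + 118 = \left(\frac{13}{12} + \frac{\sqrt{13}}{13}\right) \left(- \frac{2899}{100}\right) + 118 = \left(- \frac{37687}{1200} - \frac{223 \sqrt{13}}{100}\right) + 118 = \frac{103913}{1200} - \frac{223 \sqrt{13}}{100}$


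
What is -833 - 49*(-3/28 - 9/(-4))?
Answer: -938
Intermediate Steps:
-833 - 49*(-3/28 - 9/(-4)) = -833 - 49*(-3*1/28 - 9*(-¼)) = -833 - 49*(-3/28 + 9/4) = -833 - 49*15/7 = -833 - 105 = -938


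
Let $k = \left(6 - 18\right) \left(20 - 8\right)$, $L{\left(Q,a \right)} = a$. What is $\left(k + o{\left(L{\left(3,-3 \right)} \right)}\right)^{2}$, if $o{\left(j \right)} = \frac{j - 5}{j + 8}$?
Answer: $\frac{529984}{25} \approx 21199.0$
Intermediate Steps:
$o{\left(j \right)} = \frac{-5 + j}{8 + j}$
$k = -144$ ($k = \left(-12\right) 12 = -144$)
$\left(k + o{\left(L{\left(3,-3 \right)} \right)}\right)^{2} = \left(-144 + \frac{-5 - 3}{8 - 3}\right)^{2} = \left(-144 + \frac{1}{5} \left(-8\right)\right)^{2} = \left(-144 - \frac{8}{5}\right)^{2} = \left(- \frac{728}{5}\right)^{2} = \frac{529984}{25}$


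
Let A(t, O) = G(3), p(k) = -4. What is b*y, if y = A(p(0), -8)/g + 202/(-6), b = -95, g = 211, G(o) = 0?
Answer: 9595/3 ≈ 3198.3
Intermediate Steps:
A(t, O) = 0
y = -101/3 (y = 0/211 + 202/(-6) = 0*(1/211) + 202*(-⅙) = 0 - 101/3 = -101/3 ≈ -33.667)
b*y = -95*(-101/3) = 9595/3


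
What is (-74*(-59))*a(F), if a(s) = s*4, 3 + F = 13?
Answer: 174640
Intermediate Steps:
F = 10 (F = -3 + 13 = 10)
a(s) = 4*s
(-74*(-59))*a(F) = (-74*(-59))*(4*10) = 4366*40 = 174640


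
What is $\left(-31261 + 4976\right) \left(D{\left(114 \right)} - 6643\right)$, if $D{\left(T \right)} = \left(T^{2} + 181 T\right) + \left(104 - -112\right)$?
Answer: $-715030855$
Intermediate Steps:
$D{\left(T \right)} = 216 + T^{2} + 181 T$ ($D{\left(T \right)} = \left(T^{2} + 181 T\right) + \left(104 + 112\right) = \left(T^{2} + 181 T\right) + 216 = 216 + T^{2} + 181 T$)
$\left(-31261 + 4976\right) \left(D{\left(114 \right)} - 6643\right) = \left(-31261 + 4976\right) \left(\left(216 + 114^{2} + 181 \cdot 114\right) - 6643\right) = - 26285 \left(\left(216 + 12996 + 20634\right) - 6643\right) = - 26285 \left(33846 - 6643\right) = \left(-26285\right) 27203 = -715030855$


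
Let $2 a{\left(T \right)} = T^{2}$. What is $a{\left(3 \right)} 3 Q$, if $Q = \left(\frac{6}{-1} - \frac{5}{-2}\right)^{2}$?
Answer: $\frac{1323}{8} \approx 165.38$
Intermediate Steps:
$Q = \frac{49}{4}$ ($Q = \left(6 \left(-1\right) - - \frac{5}{2}\right)^{2} = \left(-6 + \frac{5}{2}\right)^{2} = \left(- \frac{7}{2}\right)^{2} = \frac{49}{4} \approx 12.25$)
$a{\left(T \right)} = \frac{T^{2}}{2}$
$a{\left(3 \right)} 3 Q = \frac{3^{2}}{2} \cdot 3 \cdot \frac{49}{4} = \frac{1}{2} \cdot 9 \cdot 3 \cdot \frac{49}{4} = \frac{9}{2} \cdot 3 \cdot \frac{49}{4} = \frac{27}{2} \cdot \frac{49}{4} = \frac{1323}{8}$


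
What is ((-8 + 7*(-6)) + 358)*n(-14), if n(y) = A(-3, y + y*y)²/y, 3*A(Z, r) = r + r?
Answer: -2914912/9 ≈ -3.2388e+5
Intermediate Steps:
A(Z, r) = 2*r/3 (A(Z, r) = (r + r)/3 = (2*r)/3 = 2*r/3)
n(y) = (2*y/3 + 2*y²/3)²/y (n(y) = (2*(y + y*y)/3)²/y = (2*(y + y²)/3)²/y = (2*y/3 + 2*y²/3)²/y)
((-8 + 7*(-6)) + 358)*n(-14) = ((-8 + 7*(-6)) + 358)*((4/9)*(-14)*(1 - 14)²) = ((-8 - 42) + 358)*((4/9)*(-14)*(-13)²) = (-50 + 358)*((4/9)*(-14)*169) = 308*(-9464/9) = -2914912/9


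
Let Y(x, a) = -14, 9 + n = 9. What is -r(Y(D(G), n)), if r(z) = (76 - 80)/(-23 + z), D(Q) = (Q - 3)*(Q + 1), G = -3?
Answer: -4/37 ≈ -0.10811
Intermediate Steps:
D(Q) = (1 + Q)*(-3 + Q) (D(Q) = (-3 + Q)*(1 + Q) = (1 + Q)*(-3 + Q))
n = 0 (n = -9 + 9 = 0)
r(z) = -4/(-23 + z)
-r(Y(D(G), n)) = -(-4)/(-23 - 14) = -(-4)/(-37) = -(-4)*(-1)/37 = -1*4/37 = -4/37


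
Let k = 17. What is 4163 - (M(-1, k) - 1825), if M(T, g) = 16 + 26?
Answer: 5946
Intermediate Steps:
M(T, g) = 42
4163 - (M(-1, k) - 1825) = 4163 - (42 - 1825) = 4163 - 1*(-1783) = 4163 + 1783 = 5946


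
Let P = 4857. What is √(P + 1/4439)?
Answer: 4*√5981614646/4439 ≈ 69.692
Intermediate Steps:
√(P + 1/4439) = √(4857 + 1/4439) = √(21560224/4439) = 4*√5981614646/4439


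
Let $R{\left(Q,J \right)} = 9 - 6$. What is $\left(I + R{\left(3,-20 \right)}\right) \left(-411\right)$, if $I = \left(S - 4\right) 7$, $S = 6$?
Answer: $-6987$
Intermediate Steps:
$I = 14$ ($I = \left(6 - 4\right) 7 = 2 \cdot 7 = 14$)
$R{\left(Q,J \right)} = 3$
$\left(I + R{\left(3,-20 \right)}\right) \left(-411\right) = \left(14 + 3\right) \left(-411\right) = 17 \left(-411\right) = -6987$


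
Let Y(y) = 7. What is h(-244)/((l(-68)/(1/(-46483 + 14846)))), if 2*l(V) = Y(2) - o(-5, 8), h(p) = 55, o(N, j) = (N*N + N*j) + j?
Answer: -55/221459 ≈ -0.00024835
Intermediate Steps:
o(N, j) = j + N² + N*j (o(N, j) = (N² + N*j) + j = j + N² + N*j)
l(V) = 7 (l(V) = (7 - (8 + (-5)² - 5*8))/2 = (7 - (8 + 25 - 40))/2 = (7 - 1*(-7))/2 = (7 + 7)/2 = (½)*14 = 7)
h(-244)/((l(-68)/(1/(-46483 + 14846)))) = 55/((7/(1/(-46483 + 14846)))) = 55/((7/(1/(-31637)))) = 55/((7/(-1/31637))) = 55/((7*(-31637))) = 55/(-221459) = 55*(-1/221459) = -55/221459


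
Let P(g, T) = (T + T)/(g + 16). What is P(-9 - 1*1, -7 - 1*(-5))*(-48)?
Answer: 32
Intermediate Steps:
P(g, T) = 2*T/(16 + g) (P(g, T) = (2*T)/(16 + g) = 2*T/(16 + g))
P(-9 - 1*1, -7 - 1*(-5))*(-48) = (2*(-7 - 1*(-5))/(16 + (-9 - 1*1)))*(-48) = (2*(-7 + 5)/(16 + (-9 - 1)))*(-48) = (2*(-2)/(16 - 10))*(-48) = (2*(-2)/6)*(-48) = (2*(-2)*(1/6))*(-48) = -2/3*(-48) = 32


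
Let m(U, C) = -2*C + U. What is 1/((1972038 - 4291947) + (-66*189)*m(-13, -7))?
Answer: -1/2332383 ≈ -4.2875e-7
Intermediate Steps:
m(U, C) = U - 2*C
1/((1972038 - 4291947) + (-66*189)*m(-13, -7)) = 1/((1972038 - 4291947) + (-66*189)*(-13 - 2*(-7))) = 1/(-2319909 - 12474*(-13 + 14)) = 1/(-2319909 - 12474*1) = 1/(-2319909 - 12474) = 1/(-2332383) = -1/2332383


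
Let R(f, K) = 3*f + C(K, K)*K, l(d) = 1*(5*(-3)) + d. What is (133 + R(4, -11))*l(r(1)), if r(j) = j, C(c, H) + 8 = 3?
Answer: -2800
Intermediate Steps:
C(c, H) = -5 (C(c, H) = -8 + 3 = -5)
l(d) = -15 + d (l(d) = 1*(-15) + d = -15 + d)
R(f, K) = -5*K + 3*f (R(f, K) = 3*f - 5*K = -5*K + 3*f)
(133 + R(4, -11))*l(r(1)) = (133 + (-5*(-11) + 3*4))*(-15 + 1) = (133 + (55 + 12))*(-14) = (133 + 67)*(-14) = 200*(-14) = -2800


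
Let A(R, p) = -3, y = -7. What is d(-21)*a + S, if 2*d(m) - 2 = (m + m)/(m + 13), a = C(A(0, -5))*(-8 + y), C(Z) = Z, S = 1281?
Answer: 11553/8 ≈ 1444.1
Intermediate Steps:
a = 45 (a = -3*(-8 - 7) = -3*(-15) = 45)
d(m) = 1 + m/(13 + m) (d(m) = 1 + ((m + m)/(m + 13))/2 = 1 + ((2*m)/(13 + m))/2 = 1 + (2*m/(13 + m))/2 = 1 + m/(13 + m))
d(-21)*a + S = ((13 + 2*(-21))/(13 - 21))*45 + 1281 = ((13 - 42)/(-8))*45 + 1281 = -⅛*(-29)*45 + 1281 = (29/8)*45 + 1281 = 1305/8 + 1281 = 11553/8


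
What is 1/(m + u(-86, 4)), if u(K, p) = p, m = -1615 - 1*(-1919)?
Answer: 1/308 ≈ 0.0032468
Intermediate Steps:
m = 304 (m = -1615 + 1919 = 304)
1/(m + u(-86, 4)) = 1/(304 + 4) = 1/308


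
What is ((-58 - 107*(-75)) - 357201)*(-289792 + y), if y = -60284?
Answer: 122258441784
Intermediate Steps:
((-58 - 107*(-75)) - 357201)*(-289792 + y) = ((-58 - 107*(-75)) - 357201)*(-289792 - 60284) = ((-58 + 8025) - 357201)*(-350076) = (7967 - 357201)*(-350076) = -349234*(-350076) = 122258441784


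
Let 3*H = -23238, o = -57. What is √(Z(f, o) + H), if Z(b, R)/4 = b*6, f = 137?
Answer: I*√4458 ≈ 66.768*I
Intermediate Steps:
Z(b, R) = 24*b (Z(b, R) = 4*(b*6) = 4*(6*b) = 24*b)
H = -7746 (H = (⅓)*(-23238) = -7746)
√(Z(f, o) + H) = √(24*137 - 7746) = √(3288 - 7746) = √(-4458) = I*√4458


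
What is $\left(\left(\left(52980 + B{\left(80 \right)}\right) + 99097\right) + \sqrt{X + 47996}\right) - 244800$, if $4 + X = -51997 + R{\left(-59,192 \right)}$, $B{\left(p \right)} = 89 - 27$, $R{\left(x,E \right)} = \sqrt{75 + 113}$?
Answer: $-92661 + i \sqrt{4005 - 2 \sqrt{47}} \approx -92661.0 + 63.177 i$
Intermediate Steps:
$R{\left(x,E \right)} = 2 \sqrt{47}$ ($R{\left(x,E \right)} = \sqrt{188} = 2 \sqrt{47}$)
$B{\left(p \right)} = 62$
$X = -52001 + 2 \sqrt{47}$ ($X = -4 - \left(51997 - 2 \sqrt{47}\right) = -52001 + 2 \sqrt{47} \approx -51987.0$)
$\left(\left(\left(52980 + B{\left(80 \right)}\right) + 99097\right) + \sqrt{X + 47996}\right) - 244800 = \left(\left(\left(52980 + 62\right) + 99097\right) + \sqrt{\left(-52001 + 2 \sqrt{47}\right) + 47996}\right) - 244800 = \left(\left(53042 + 99097\right) + \sqrt{-4005 + 2 \sqrt{47}}\right) - 244800 = \left(152139 + \sqrt{-4005 + 2 \sqrt{47}}\right) - 244800 = -92661 + \sqrt{-4005 + 2 \sqrt{47}}$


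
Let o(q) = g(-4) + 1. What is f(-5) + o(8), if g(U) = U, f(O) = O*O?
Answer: 22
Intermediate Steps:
f(O) = O²
o(q) = -3 (o(q) = -4 + 1 = -3)
f(-5) + o(8) = (-5)² - 3 = 25 - 3 = 22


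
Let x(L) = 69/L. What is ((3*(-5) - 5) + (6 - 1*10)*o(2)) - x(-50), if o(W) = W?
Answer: -1331/50 ≈ -26.620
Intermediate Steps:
((3*(-5) - 5) + (6 - 1*10)*o(2)) - x(-50) = ((3*(-5) - 5) + (6 - 1*10)*2) - 69/(-50) = ((-15 - 5) + (6 - 10)*2) - 69*(-1)/50 = (-20 - 4*2) - 1*(-69/50) = (-20 - 8) + 69/50 = -28 + 69/50 = -1331/50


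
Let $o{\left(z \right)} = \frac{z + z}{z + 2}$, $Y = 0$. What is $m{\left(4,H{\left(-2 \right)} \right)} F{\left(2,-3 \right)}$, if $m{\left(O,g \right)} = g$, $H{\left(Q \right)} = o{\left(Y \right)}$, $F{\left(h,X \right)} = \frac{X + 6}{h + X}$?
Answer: $0$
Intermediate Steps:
$F{\left(h,X \right)} = \frac{6 + X}{X + h}$
$o{\left(z \right)} = \frac{2 z}{2 + z}$
$H{\left(Q \right)} = 0$ ($H{\left(Q \right)} = 2 \cdot 0 \frac{1}{2 + 0} = 2 \cdot 0 \cdot \frac{1}{2} = 0$)
$m{\left(4,H{\left(-2 \right)} \right)} F{\left(2,-3 \right)} = 0 \frac{6 - 3}{-3 + 2} = 0 \frac{1}{-1} \cdot 3 = 0 \left(\left(-1\right) 3\right) = 0 \left(-3\right) = 0$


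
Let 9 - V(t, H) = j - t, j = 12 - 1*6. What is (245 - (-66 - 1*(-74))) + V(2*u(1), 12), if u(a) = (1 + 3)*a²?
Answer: 248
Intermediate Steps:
j = 6 (j = 12 - 6 = 6)
u(a) = 4*a²
V(t, H) = 3 + t (V(t, H) = 9 - (6 - t) = 9 + (-6 + t) = 3 + t)
(245 - (-66 - 1*(-74))) + V(2*u(1), 12) = (245 - (-66 - 1*(-74))) + (3 + 2*(4*1²)) = (245 - (-66 + 74)) + (3 + 2*(4*1)) = (245 - 1*8) + (3 + 2*4) = (245 - 8) + (3 + 8) = 237 + 11 = 248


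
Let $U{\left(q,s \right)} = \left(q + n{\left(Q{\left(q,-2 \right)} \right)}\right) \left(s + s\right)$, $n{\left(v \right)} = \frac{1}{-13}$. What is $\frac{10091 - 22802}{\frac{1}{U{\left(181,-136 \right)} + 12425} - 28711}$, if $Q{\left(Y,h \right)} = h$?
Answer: $\frac{6078641709}{13730145722} \approx 0.44272$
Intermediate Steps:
$n{\left(v \right)} = - \frac{1}{13}$
$U{\left(q,s \right)} = 2 s \left(- \frac{1}{13} + q\right)$ ($U{\left(q,s \right)} = \left(q - \frac{1}{13}\right) \left(s + s\right) = \left(- \frac{1}{13} + q\right) 2 s = 2 s \left(- \frac{1}{13} + q\right)$)
$\frac{10091 - 22802}{\frac{1}{U{\left(181,-136 \right)} + 12425} - 28711} = \frac{10091 - 22802}{\frac{1}{\frac{2}{13} \left(-136\right) \left(-1 + 13 \cdot 181\right) + 12425} - 28711} = - \frac{12711}{\frac{1}{\frac{2}{13} \left(-136\right) \left(-1 + 2353\right) + 12425} - 28711} = - \frac{12711}{\frac{1}{\frac{2}{13} \left(-136\right) 2352 + 12425} - 28711} = - \frac{12711}{\frac{1}{- \frac{639744}{13} + 12425} - 28711} = - \frac{12711}{\frac{1}{- \frac{478219}{13}} - 28711} = - \frac{12711}{- \frac{13}{478219} - 28711} = - \frac{12711}{- \frac{13730145722}{478219}} = \left(-12711\right) \left(- \frac{478219}{13730145722}\right) = \frac{6078641709}{13730145722}$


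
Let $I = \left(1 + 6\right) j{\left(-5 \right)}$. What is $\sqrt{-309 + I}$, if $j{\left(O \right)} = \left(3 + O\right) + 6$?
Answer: $i \sqrt{281} \approx 16.763 i$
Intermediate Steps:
$j{\left(O \right)} = 9 + O$
$I = 28$ ($I = \left(1 + 6\right) \left(9 - 5\right) = 7 \cdot 4 = 28$)
$\sqrt{-309 + I} = \sqrt{-309 + 28} = \sqrt{-281} = i \sqrt{281}$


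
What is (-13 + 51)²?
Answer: 1444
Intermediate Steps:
(-13 + 51)² = 38² = 1444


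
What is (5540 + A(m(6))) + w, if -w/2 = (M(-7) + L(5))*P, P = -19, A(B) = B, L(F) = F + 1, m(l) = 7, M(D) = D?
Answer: 5509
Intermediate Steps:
L(F) = 1 + F
w = -38 (w = -2*(-7 + (1 + 5))*(-19) = -2*(-7 + 6)*(-19) = -(-2)*(-19) = -2*19 = -38)
(5540 + A(m(6))) + w = (5540 + 7) - 38 = 5547 - 38 = 5509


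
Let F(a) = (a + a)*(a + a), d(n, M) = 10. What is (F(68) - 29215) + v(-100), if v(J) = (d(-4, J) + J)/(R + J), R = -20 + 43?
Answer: -825273/77 ≈ -10718.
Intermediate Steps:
R = 23
F(a) = 4*a² (F(a) = (2*a)*(2*a) = 4*a²)
v(J) = (10 + J)/(23 + J)
(F(68) - 29215) + v(-100) = (4*68² - 29215) + (10 - 100)/(23 - 100) = (4*4624 - 29215) - 90/(-77) = (18496 - 29215) - 1/77*(-90) = -10719 + 90/77 = -825273/77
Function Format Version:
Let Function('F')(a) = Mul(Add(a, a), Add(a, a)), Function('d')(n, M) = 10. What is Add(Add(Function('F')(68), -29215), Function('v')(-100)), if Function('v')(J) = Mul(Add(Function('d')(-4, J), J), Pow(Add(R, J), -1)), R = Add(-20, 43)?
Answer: Rational(-825273, 77) ≈ -10718.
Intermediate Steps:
R = 23
Function('F')(a) = Mul(4, Pow(a, 2)) (Function('F')(a) = Mul(Mul(2, a), Mul(2, a)) = Mul(4, Pow(a, 2)))
Function('v')(J) = Mul(Pow(Add(23, J), -1), Add(10, J)) (Function('v')(J) = Mul(Add(10, J), Pow(Add(23, J), -1)) = Mul(Pow(Add(23, J), -1), Add(10, J)))
Add(Add(Function('F')(68), -29215), Function('v')(-100)) = Add(Add(Mul(4, Pow(68, 2)), -29215), Mul(Pow(Add(23, -100), -1), Add(10, -100))) = Add(Add(Mul(4, 4624), -29215), Mul(Pow(-77, -1), -90)) = Add(Add(18496, -29215), Mul(Rational(-1, 77), -90)) = Add(-10719, Rational(90, 77)) = Rational(-825273, 77)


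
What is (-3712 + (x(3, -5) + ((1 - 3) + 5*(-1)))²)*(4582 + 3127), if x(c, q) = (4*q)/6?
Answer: -250133923/9 ≈ -2.7793e+7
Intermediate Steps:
x(c, q) = 2*q/3 (x(c, q) = (4*q)*(⅙) = 2*q/3)
(-3712 + (x(3, -5) + ((1 - 3) + 5*(-1)))²)*(4582 + 3127) = (-3712 + ((⅔)*(-5) + ((1 - 3) + 5*(-1)))²)*(4582 + 3127) = (-3712 + (-10/3 + (-2 - 5))²)*7709 = (-3712 + (-10/3 - 7)²)*7709 = (-3712 + (-31/3)²)*7709 = (-3712 + 961/9)*7709 = -32447/9*7709 = -250133923/9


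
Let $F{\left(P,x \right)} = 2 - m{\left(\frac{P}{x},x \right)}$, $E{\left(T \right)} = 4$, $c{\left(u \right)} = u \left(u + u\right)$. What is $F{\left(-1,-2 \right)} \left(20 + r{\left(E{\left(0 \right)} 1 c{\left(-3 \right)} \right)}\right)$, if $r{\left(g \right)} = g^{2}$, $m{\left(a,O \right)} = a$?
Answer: $7806$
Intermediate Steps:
$c{\left(u \right)} = 2 u^{2}$ ($c{\left(u \right)} = u 2 u = 2 u^{2}$)
$F{\left(P,x \right)} = 2 - \frac{P}{x}$
$F{\left(-1,-2 \right)} \left(20 + r{\left(E{\left(0 \right)} 1 c{\left(-3 \right)} \right)}\right) = \left(2 - - \frac{1}{-2}\right) \left(20 + \left(4 \cdot 1 \cdot 2 \left(-3\right)^{2}\right)^{2}\right) = \left(2 - \left(-1\right) \left(- \frac{1}{2}\right)\right) \left(20 + \left(4 \cdot 2 \cdot 9\right)^{2}\right) = \left(2 - \frac{1}{2}\right) \left(20 + \left(4 \cdot 18\right)^{2}\right) = \frac{3 \left(20 + 72^{2}\right)}{2} = \frac{3 \left(20 + 5184\right)}{2} = \frac{3}{2} \cdot 5204 = 7806$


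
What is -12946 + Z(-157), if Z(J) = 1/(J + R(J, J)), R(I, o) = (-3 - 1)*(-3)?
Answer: -1877171/145 ≈ -12946.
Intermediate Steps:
R(I, o) = 12 (R(I, o) = -4*(-3) = 12)
Z(J) = 1/(12 + J) (Z(J) = 1/(J + 12) = 1/(12 + J))
-12946 + Z(-157) = -12946 + 1/(12 - 157) = -12946 + 1/(-145) = -12946 - 1/145 = -1877171/145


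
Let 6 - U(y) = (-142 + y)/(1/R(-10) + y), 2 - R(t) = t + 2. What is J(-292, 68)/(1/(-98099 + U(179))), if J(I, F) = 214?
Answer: -37596575662/1791 ≈ -2.0992e+7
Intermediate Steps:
R(t) = -t (R(t) = 2 - (t + 2) = 2 - (2 + t) = 2 + (-2 - t) = -t)
U(y) = 6 - (-142 + y)/(⅒ + y) (U(y) = 6 - (-142 + y)/(1/(-1*(-10)) + y) = 6 - (-142 + y)/(1/10 + y) = 6 - (-142 + y)/(⅒ + y))
J(-292, 68)/(1/(-98099 + U(179))) = 214/(1/(-98099 + 2*(713 + 25*179)/(1 + 10*179))) = 214/(1/(-98099 + 2*(713 + 4475)/(1 + 1790))) = 214/(1/(-98099 + 2*5188/1791)) = 214/(1/(-98099 + 2*(1/1791)*5188)) = 214/(1/(-98099 + 10376/1791)) = 214/(1/(-175684933/1791)) = 214/(-1791/175684933) = 214*(-175684933/1791) = -37596575662/1791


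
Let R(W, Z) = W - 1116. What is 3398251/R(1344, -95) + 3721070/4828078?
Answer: 8203934647769/550400892 ≈ 14905.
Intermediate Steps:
R(W, Z) = -1116 + W
3398251/R(1344, -95) + 3721070/4828078 = 3398251/(-1116 + 1344) + 3721070/4828078 = 3398251/228 + 3721070*(1/4828078) = 3398251*(1/228) + 1860535/2414039 = 3398251/228 + 1860535/2414039 = 8203934647769/550400892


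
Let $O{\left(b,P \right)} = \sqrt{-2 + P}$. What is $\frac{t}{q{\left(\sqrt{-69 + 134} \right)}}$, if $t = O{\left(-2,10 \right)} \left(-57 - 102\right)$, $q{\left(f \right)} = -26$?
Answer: $\frac{159 \sqrt{2}}{13} \approx 17.297$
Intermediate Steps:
$t = - 318 \sqrt{2}$ ($t = \sqrt{-2 + 10} \left(-57 - 102\right) = \sqrt{8} \left(-159\right) = 2 \sqrt{2} \left(-159\right) = - 318 \sqrt{2} \approx -449.72$)
$\frac{t}{q{\left(\sqrt{-69 + 134} \right)}} = \frac{\left(-318\right) \sqrt{2}}{-26} = - 318 \sqrt{2} \left(- \frac{1}{26}\right) = \frac{159 \sqrt{2}}{13}$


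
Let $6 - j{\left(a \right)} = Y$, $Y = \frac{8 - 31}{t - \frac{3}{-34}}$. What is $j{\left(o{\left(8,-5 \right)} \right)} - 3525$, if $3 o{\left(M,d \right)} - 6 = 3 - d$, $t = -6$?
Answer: $- \frac{708101}{201} \approx -3522.9$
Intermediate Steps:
$Y = \frac{782}{201}$ ($Y = \frac{8 - 31}{-6 - \frac{3}{-34}} = - \frac{23}{-6 - - \frac{3}{34}} = - \frac{23}{-6 + \frac{3}{34}} = - \frac{23}{- \frac{201}{34}} = \left(-23\right) \left(- \frac{34}{201}\right) = \frac{782}{201} \approx 3.8905$)
$o{\left(M,d \right)} = 3 - \frac{d}{3}$ ($o{\left(M,d \right)} = 2 + \frac{3 - d}{3} = 2 - \left(-1 + \frac{d}{3}\right) = 3 - \frac{d}{3}$)
$j{\left(a \right)} = \frac{424}{201}$ ($j{\left(a \right)} = 6 - \frac{782}{201} = \frac{424}{201}$)
$j{\left(o{\left(8,-5 \right)} \right)} - 3525 = \frac{424}{201} - 3525 = - \frac{708101}{201}$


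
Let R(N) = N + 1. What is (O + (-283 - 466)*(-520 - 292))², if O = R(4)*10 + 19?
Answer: 369976578049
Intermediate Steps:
R(N) = 1 + N
O = 69 (O = (1 + 4)*10 + 19 = 5*10 + 19 = 50 + 19 = 69)
(O + (-283 - 466)*(-520 - 292))² = (69 + (-283 - 466)*(-520 - 292))² = (69 - 749*(-812))² = (69 + 608188)² = 608257² = 369976578049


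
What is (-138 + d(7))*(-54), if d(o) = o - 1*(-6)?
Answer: 6750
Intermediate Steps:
d(o) = 6 + o (d(o) = o + 6 = 6 + o)
(-138 + d(7))*(-54) = (-138 + (6 + 7))*(-54) = (-138 + 13)*(-54) = -125*(-54) = 6750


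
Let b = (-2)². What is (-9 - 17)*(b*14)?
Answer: -1456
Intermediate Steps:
b = 4
(-9 - 17)*(b*14) = (-9 - 17)*(4*14) = -26*56 = -1456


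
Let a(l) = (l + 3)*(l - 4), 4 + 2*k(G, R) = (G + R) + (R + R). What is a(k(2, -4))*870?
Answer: 38280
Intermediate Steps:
k(G, R) = -2 + G/2 + 3*R/2 (k(G, R) = -2 + ((G + R) + (R + R))/2 = -2 + ((G + R) + 2*R)/2 = -2 + (G + 3*R)/2 = -2 + (G/2 + 3*R/2) = -2 + G/2 + 3*R/2)
a(l) = (-4 + l)*(3 + l) (a(l) = (3 + l)*(-4 + l) = (-4 + l)*(3 + l))
a(k(2, -4))*870 = (-12 + (-2 + (½)*2 + (3/2)*(-4))² - (-2 + (½)*2 + (3/2)*(-4)))*870 = (-12 + (-2 + 1 - 6)² - (-2 + 1 - 6))*870 = (-12 + (-7)² - 1*(-7))*870 = (-12 + 49 + 7)*870 = 44*870 = 38280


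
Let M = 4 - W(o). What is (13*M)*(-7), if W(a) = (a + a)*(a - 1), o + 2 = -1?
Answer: 1820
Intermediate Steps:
o = -3 (o = -2 - 1 = -3)
W(a) = 2*a*(-1 + a) (W(a) = (2*a)*(-1 + a) = 2*a*(-1 + a))
M = -20 (M = 4 - 2*(-3)*(-1 - 3) = 4 - 2*(-3)*(-4) = 4 - 1*24 = 4 - 24 = -20)
(13*M)*(-7) = (13*(-20))*(-7) = -260*(-7) = 1820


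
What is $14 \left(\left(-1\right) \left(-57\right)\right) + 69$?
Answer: $867$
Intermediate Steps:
$14 \left(\left(-1\right) \left(-57\right)\right) + 69 = 14 \cdot 57 + 69 = 798 + 69 = 867$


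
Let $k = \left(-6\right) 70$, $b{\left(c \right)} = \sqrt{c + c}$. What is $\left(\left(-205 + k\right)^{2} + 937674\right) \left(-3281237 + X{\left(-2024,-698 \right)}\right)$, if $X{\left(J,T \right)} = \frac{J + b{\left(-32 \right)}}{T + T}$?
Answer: $- \frac{1521103203106893}{349} - \frac{2656598 i}{349} \approx -4.3585 \cdot 10^{12} - 7612.0 i$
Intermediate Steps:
$b{\left(c \right)} = \sqrt{2} \sqrt{c}$ ($b{\left(c \right)} = \sqrt{2 c} = \sqrt{2} \sqrt{c}$)
$k = -420$
$X{\left(J,T \right)} = \frac{J + 8 i}{2 T}$ ($X{\left(J,T \right)} = \frac{J + \sqrt{2} \sqrt{-32}}{T + T} = \frac{J + \sqrt{2} \cdot 4 i \sqrt{2}}{2 T} = \left(J + 8 i\right) \frac{1}{2 T} = \frac{J + 8 i}{2 T}$)
$\left(\left(-205 + k\right)^{2} + 937674\right) \left(-3281237 + X{\left(-2024,-698 \right)}\right) = \left(\left(-205 - 420\right)^{2} + 937674\right) \left(-3281237 + \frac{-2024 + 8 i}{2 \left(-698\right)}\right) = \left(\left(-625\right)^{2} + 937674\right) \left(-3281237 + \frac{1}{2} \left(- \frac{1}{698}\right) \left(-2024 + 8 i\right)\right) = \left(390625 + 937674\right) \left(-3281237 + \left(\frac{506}{349} - \frac{2 i}{349}\right)\right) = 1328299 \left(- \frac{1145151207}{349} - \frac{2 i}{349}\right) = - \frac{1521103203106893}{349} - \frac{2656598 i}{349}$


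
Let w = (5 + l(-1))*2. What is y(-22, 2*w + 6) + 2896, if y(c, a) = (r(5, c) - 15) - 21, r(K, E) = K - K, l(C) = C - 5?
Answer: 2860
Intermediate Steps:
l(C) = -5 + C
w = -2 (w = (5 + (-5 - 1))*2 = (5 - 6)*2 = -1*2 = -2)
r(K, E) = 0
y(c, a) = -36 (y(c, a) = (0 - 15) - 21 = -15 - 21 = -36)
y(-22, 2*w + 6) + 2896 = -36 + 2896 = 2860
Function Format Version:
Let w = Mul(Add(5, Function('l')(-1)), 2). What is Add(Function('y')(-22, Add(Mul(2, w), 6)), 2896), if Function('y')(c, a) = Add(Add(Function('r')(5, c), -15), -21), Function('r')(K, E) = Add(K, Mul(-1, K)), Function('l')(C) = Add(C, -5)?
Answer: 2860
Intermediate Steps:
Function('l')(C) = Add(-5, C)
w = -2 (w = Mul(Add(5, Add(-5, -1)), 2) = Mul(Add(5, -6), 2) = Mul(-1, 2) = -2)
Function('r')(K, E) = 0
Function('y')(c, a) = -36 (Function('y')(c, a) = Add(Add(0, -15), -21) = Add(-15, -21) = -36)
Add(Function('y')(-22, Add(Mul(2, w), 6)), 2896) = Add(-36, 2896) = 2860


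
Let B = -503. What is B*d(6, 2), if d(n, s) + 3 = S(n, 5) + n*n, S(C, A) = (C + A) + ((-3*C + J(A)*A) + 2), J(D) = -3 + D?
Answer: -19114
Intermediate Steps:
S(C, A) = 2 + A - 2*C + A*(-3 + A) (S(C, A) = (C + A) + ((-3*C + (-3 + A)*A) + 2) = (A + C) + ((-3*C + A*(-3 + A)) + 2) = (A + C) + (2 - 3*C + A*(-3 + A)) = 2 + A - 2*C + A*(-3 + A))
d(n, s) = 14 + n² - 2*n (d(n, s) = -3 + ((2 + 5 - 2*n + 5*(-3 + 5)) + n*n) = -3 + ((2 + 5 - 2*n + 5*2) + n²) = -3 + ((2 + 5 - 2*n + 10) + n²) = -3 + ((17 - 2*n) + n²) = -3 + (17 + n² - 2*n) = 14 + n² - 2*n)
B*d(6, 2) = -503*(14 + 6² - 2*6) = -503*(14 + 36 - 12) = -503*38 = -19114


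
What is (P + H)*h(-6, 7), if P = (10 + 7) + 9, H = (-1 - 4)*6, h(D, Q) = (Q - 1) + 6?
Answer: -48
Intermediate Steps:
h(D, Q) = 5 + Q (h(D, Q) = (-1 + Q) + 6 = 5 + Q)
H = -30 (H = -5*6 = -30)
P = 26 (P = 17 + 9 = 26)
(P + H)*h(-6, 7) = (26 - 30)*(5 + 7) = -4*12 = -48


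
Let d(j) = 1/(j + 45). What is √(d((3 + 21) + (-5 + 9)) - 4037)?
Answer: 10*I*√215131/73 ≈ 63.537*I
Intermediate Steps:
d(j) = 1/(45 + j)
√(d((3 + 21) + (-5 + 9)) - 4037) = √(1/(45 + ((3 + 21) + (-5 + 9))) - 4037) = √(1/(45 + (24 + 4)) - 4037) = √(1/(45 + 28) - 4037) = √(1/73 - 4037) = √(-294700/73) = 10*I*√215131/73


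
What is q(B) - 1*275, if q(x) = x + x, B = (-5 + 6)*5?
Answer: -265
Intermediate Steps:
B = 5 (B = 1*5 = 5)
q(x) = 2*x
q(B) - 1*275 = 2*5 - 1*275 = 10 - 275 = -265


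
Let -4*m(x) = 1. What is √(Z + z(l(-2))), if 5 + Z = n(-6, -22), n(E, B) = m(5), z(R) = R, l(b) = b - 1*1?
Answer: I*√33/2 ≈ 2.8723*I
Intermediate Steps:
m(x) = -¼ (m(x) = -¼*1 = -¼)
l(b) = -1 + b (l(b) = b - 1 = -1 + b)
n(E, B) = -¼
Z = -21/4 (Z = -5 - ¼ = -21/4 ≈ -5.2500)
√(Z + z(l(-2))) = √(-21/4 + (-1 - 2)) = √(-21/4 - 3) = √(-33/4) = I*√33/2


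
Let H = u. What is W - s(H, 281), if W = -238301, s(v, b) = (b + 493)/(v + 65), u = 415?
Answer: -19064209/80 ≈ -2.3830e+5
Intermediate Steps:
H = 415
s(v, b) = (493 + b)/(65 + v)
W - s(H, 281) = -238301 - (493 + 281)/(65 + 415) = -238301 - 774/480 = -238301 - 1*129/80 = -238301 - 129/80 = -19064209/80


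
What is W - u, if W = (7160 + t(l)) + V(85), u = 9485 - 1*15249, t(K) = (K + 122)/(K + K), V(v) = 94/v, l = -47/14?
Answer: 103130411/7990 ≈ 12907.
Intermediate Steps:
l = -47/14 (l = -47*1/14 = -47/14 ≈ -3.3571)
t(K) = (122 + K)/(2*K) (t(K) = (122 + K)/((2*K)) = (122 + K)*(1/(2*K)) = (122 + K)/(2*K))
u = -5764 (u = 9485 - 15249 = -5764)
W = 57076051/7990 (W = (7160 + (122 - 47/14)/(2*(-47/14))) + 94/85 = (7160 + (½)*(-14/47)*(1661/14)) + 94*(1/85) = (7160 - 1661/94) + 94/85 = 671379/94 + 94/85 = 57076051/7990 ≈ 7143.4)
W - u = 57076051/7990 - 1*(-5764) = 57076051/7990 + 5764 = 103130411/7990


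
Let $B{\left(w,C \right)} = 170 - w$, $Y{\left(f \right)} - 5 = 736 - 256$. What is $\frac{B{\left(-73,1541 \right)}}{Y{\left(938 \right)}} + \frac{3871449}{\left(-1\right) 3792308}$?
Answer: $- \frac{956121921}{1839269380} \approx -0.51984$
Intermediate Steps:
$Y{\left(f \right)} = 485$ ($Y{\left(f \right)} = 5 + \left(736 - 256\right) = 5 + 480 = 485$)
$\frac{B{\left(-73,1541 \right)}}{Y{\left(938 \right)}} + \frac{3871449}{\left(-1\right) 3792308} = \frac{170 - -73}{485} + \frac{3871449}{\left(-1\right) 3792308} = \left(170 + 73\right) \frac{1}{485} + \frac{3871449}{-3792308} = 243 \cdot \frac{1}{485} + 3871449 \left(- \frac{1}{3792308}\right) = \frac{243}{485} - \frac{3871449}{3792308} = - \frac{956121921}{1839269380}$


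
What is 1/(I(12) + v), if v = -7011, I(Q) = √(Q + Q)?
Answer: -2337/16384699 - 2*√6/49154097 ≈ -0.00014273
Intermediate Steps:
I(Q) = √2*√Q (I(Q) = √(2*Q) = √2*√Q)
1/(I(12) + v) = 1/(√2*√12 - 7011) = 1/(√2*(2*√3) - 7011) = 1/(2*√6 - 7011) = 1/(-7011 + 2*√6)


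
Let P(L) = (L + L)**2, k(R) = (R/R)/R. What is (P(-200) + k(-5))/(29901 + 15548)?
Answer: 799999/227245 ≈ 3.5204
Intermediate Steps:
k(R) = 1/R
P(L) = 4*L**2 (P(L) = (2*L)**2 = 4*L**2)
(P(-200) + k(-5))/(29901 + 15548) = (4*(-200)**2 + 1/(-5))/(29901 + 15548) = (4*40000 - 1/5)/45449 = (160000 - 1/5)*(1/45449) = (799999/5)*(1/45449) = 799999/227245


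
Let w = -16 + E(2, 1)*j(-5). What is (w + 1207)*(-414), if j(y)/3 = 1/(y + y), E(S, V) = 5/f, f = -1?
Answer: -493695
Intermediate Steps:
E(S, V) = -5 (E(S, V) = 5/(-1) = 5*(-1) = -5)
j(y) = 3/(2*y) (j(y) = 3/(y + y) = 3/((2*y)) = 3*(1/(2*y)) = 3/(2*y))
w = -29/2 (w = -16 - 15/(2*(-5)) = -16 - 15*(-1)/(2*5) = -16 - 5*(-3/10) = -16 + 3/2 = -29/2 ≈ -14.500)
(w + 1207)*(-414) = (-29/2 + 1207)*(-414) = (2385/2)*(-414) = -493695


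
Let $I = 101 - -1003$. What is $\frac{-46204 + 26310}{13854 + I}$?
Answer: $- \frac{9947}{7479} \approx -1.33$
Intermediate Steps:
$I = 1104$ ($I = 101 + 1003 = 1104$)
$\frac{-46204 + 26310}{13854 + I} = \frac{-46204 + 26310}{13854 + 1104} = - \frac{19894}{14958} = \left(-19894\right) \frac{1}{14958} = - \frac{9947}{7479}$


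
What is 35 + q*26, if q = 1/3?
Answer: 131/3 ≈ 43.667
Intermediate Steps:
q = ⅓ ≈ 0.33333
35 + q*26 = 35 + (⅓)*26 = 35 + 26/3 = 131/3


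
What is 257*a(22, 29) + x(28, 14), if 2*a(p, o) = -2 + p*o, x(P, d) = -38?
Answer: 81688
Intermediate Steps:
a(p, o) = -1 + o*p/2 (a(p, o) = (-2 + p*o)/2 = (-2 + o*p)/2 = -1 + o*p/2)
257*a(22, 29) + x(28, 14) = 257*(-1 + (½)*29*22) - 38 = 257*(-1 + 319) - 38 = 257*318 - 38 = 81726 - 38 = 81688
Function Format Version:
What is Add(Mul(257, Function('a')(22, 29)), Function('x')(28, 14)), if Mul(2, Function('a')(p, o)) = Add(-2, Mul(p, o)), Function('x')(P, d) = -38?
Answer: 81688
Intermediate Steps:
Function('a')(p, o) = Add(-1, Mul(Rational(1, 2), o, p)) (Function('a')(p, o) = Mul(Rational(1, 2), Add(-2, Mul(p, o))) = Mul(Rational(1, 2), Add(-2, Mul(o, p))) = Add(-1, Mul(Rational(1, 2), o, p)))
Add(Mul(257, Function('a')(22, 29)), Function('x')(28, 14)) = Add(Mul(257, Add(-1, Mul(Rational(1, 2), 29, 22))), -38) = Add(Mul(257, Add(-1, 319)), -38) = Add(Mul(257, 318), -38) = Add(81726, -38) = 81688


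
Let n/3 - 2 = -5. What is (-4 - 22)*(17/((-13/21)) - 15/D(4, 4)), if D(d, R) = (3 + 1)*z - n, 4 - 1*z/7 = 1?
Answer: 22264/31 ≈ 718.19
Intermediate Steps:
z = 21 (z = 28 - 7*1 = 28 - 7 = 21)
n = -9 (n = 6 + 3*(-5) = 6 - 15 = -9)
D(d, R) = 93 (D(d, R) = (3 + 1)*21 - 1*(-9) = 4*21 + 9 = 84 + 9 = 93)
(-4 - 22)*(17/((-13/21)) - 15/D(4, 4)) = (-4 - 22)*(17/((-13/21)) - 15/93) = -26*(17/((-13*1/21)) - 15*1/93) = -26*(17/(-13/21) - 5/31) = -26*(17*(-21/13) - 5/31) = -26*(-357/13 - 5/31) = -26*(-11132/403) = 22264/31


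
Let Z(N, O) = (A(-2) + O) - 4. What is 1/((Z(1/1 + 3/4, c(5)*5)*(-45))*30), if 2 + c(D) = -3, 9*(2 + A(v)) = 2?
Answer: 1/41550 ≈ 2.4067e-5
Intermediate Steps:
A(v) = -16/9 (A(v) = -2 + (⅑)*2 = -2 + 2/9 = -16/9)
c(D) = -5 (c(D) = -2 - 3 = -5)
Z(N, O) = -52/9 + O (Z(N, O) = (-16/9 + O) - 4 = -52/9 + O)
1/((Z(1/1 + 3/4, c(5)*5)*(-45))*30) = 1/(((-52/9 - 5*5)*(-45))*30) = 1/(((-52/9 - 25)*(-45))*30) = 1/(-277/9*(-45)*30) = 1/(1385*30) = 1/41550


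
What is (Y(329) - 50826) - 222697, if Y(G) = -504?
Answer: -274027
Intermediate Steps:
(Y(329) - 50826) - 222697 = (-504 - 50826) - 222697 = -51330 - 222697 = -274027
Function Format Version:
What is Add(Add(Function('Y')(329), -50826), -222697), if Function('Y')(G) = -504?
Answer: -274027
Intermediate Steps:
Add(Add(Function('Y')(329), -50826), -222697) = Add(Add(-504, -50826), -222697) = Add(-51330, -222697) = -274027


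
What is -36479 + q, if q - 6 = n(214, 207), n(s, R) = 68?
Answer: -36405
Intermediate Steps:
q = 74 (q = 6 + 68 = 74)
-36479 + q = -36479 + 74 = -36405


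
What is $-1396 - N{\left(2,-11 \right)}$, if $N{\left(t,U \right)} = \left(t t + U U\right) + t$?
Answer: $-1523$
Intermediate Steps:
$N{\left(t,U \right)} = t + U^{2} + t^{2}$ ($N{\left(t,U \right)} = \left(t^{2} + U^{2}\right) + t = \left(U^{2} + t^{2}\right) + t = t + U^{2} + t^{2}$)
$-1396 - N{\left(2,-11 \right)} = -1396 - \left(2 + \left(-11\right)^{2} + 2^{2}\right) = -1396 - \left(2 + 121 + 4\right) = -1396 - 127 = -1523$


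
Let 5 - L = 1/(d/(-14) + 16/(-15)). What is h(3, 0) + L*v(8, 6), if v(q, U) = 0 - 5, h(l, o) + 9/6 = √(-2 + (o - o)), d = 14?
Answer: -1793/62 + I*√2 ≈ -28.919 + 1.4142*I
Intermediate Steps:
h(l, o) = -3/2 + I*√2 (h(l, o) = -3/2 + √(-2 + (o - o)) = -3/2 + √(-2 + 0) = -3/2 + √(-2) = -3/2 + I*√2)
v(q, U) = -5
L = 170/31 (L = 5 - 1/(14/(-14) + 16/(-15)) = 5 - 1/(14*(-1/14) + 16*(-1/15)) = 5 - 1/(-1 - 16/15) = 5 - 1/(-31/15) = 5 - 1*(-15/31) = 5 + 15/31 = 170/31 ≈ 5.4839)
h(3, 0) + L*v(8, 6) = (-3/2 + I*√2) + (170/31)*(-5) = (-3/2 + I*√2) - 850/31 = -1793/62 + I*√2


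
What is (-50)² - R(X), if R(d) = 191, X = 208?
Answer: 2309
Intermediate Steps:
(-50)² - R(X) = (-50)² - 1*191 = 2500 - 191 = 2309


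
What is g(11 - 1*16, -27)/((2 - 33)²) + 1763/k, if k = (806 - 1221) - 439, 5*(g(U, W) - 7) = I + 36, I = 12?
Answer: -8400333/4103470 ≈ -2.0471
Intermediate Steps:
g(U, W) = 83/5 (g(U, W) = 7 + (12 + 36)/5 = 7 + (⅕)*48 = 7 + 48/5 = 83/5)
k = -854 (k = -415 - 439 = -854)
g(11 - 1*16, -27)/((2 - 33)²) + 1763/k = 83/(5*((2 - 33)²)) + 1763/(-854) = 83/(5*((-31)²)) + 1763*(-1/854) = (83/5)/961 - 1763/854 = (83/5)*(1/961) - 1763/854 = 83/4805 - 1763/854 = -8400333/4103470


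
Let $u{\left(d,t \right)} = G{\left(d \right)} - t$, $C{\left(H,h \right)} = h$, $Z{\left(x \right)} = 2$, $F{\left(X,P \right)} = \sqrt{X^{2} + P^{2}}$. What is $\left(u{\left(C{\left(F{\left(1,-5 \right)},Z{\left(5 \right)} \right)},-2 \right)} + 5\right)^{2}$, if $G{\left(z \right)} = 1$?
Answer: $64$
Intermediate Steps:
$F{\left(X,P \right)} = \sqrt{P^{2} + X^{2}}$
$u{\left(d,t \right)} = 1 - t$
$\left(u{\left(C{\left(F{\left(1,-5 \right)},Z{\left(5 \right)} \right)},-2 \right)} + 5\right)^{2} = \left(\left(1 - -2\right) + 5\right)^{2} = \left(\left(1 + 2\right) + 5\right)^{2} = \left(3 + 5\right)^{2} = 8^{2} = 64$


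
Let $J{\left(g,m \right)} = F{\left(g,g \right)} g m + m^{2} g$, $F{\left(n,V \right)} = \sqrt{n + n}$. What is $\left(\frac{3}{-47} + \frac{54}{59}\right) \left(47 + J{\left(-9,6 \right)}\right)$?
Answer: $- \frac{653997}{2773} - \frac{382482 i \sqrt{2}}{2773} \approx -235.84 - 195.06 i$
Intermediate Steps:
$F{\left(n,V \right)} = \sqrt{2} \sqrt{n}$ ($F{\left(n,V \right)} = \sqrt{2 n} = \sqrt{2} \sqrt{n}$)
$J{\left(g,m \right)} = g m^{2} + m \sqrt{2} g^{\frac{3}{2}}$ ($J{\left(g,m \right)} = \sqrt{2} \sqrt{g} g m + m^{2} g = \sqrt{2} g^{\frac{3}{2}} m + g m^{2} = m \sqrt{2} g^{\frac{3}{2}} + g m^{2} = g m^{2} + m \sqrt{2} g^{\frac{3}{2}}$)
$\left(\frac{3}{-47} + \frac{54}{59}\right) \left(47 + J{\left(-9,6 \right)}\right) = \left(\frac{3}{-47} + \frac{54}{59}\right) \left(47 - 54 \left(6 + \sqrt{2} \sqrt{-9}\right)\right) = \left(3 \left(- \frac{1}{47}\right) + 54 \cdot \frac{1}{59}\right) \left(47 - 54 \left(6 + \sqrt{2} \cdot 3 i\right)\right) = \left(- \frac{3}{47} + \frac{54}{59}\right) \left(47 - 54 \left(6 + 3 i \sqrt{2}\right)\right) = \frac{2361 \left(47 - \left(324 + 162 i \sqrt{2}\right)\right)}{2773} = \frac{2361 \left(-277 - 162 i \sqrt{2}\right)}{2773} = - \frac{653997}{2773} - \frac{382482 i \sqrt{2}}{2773}$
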